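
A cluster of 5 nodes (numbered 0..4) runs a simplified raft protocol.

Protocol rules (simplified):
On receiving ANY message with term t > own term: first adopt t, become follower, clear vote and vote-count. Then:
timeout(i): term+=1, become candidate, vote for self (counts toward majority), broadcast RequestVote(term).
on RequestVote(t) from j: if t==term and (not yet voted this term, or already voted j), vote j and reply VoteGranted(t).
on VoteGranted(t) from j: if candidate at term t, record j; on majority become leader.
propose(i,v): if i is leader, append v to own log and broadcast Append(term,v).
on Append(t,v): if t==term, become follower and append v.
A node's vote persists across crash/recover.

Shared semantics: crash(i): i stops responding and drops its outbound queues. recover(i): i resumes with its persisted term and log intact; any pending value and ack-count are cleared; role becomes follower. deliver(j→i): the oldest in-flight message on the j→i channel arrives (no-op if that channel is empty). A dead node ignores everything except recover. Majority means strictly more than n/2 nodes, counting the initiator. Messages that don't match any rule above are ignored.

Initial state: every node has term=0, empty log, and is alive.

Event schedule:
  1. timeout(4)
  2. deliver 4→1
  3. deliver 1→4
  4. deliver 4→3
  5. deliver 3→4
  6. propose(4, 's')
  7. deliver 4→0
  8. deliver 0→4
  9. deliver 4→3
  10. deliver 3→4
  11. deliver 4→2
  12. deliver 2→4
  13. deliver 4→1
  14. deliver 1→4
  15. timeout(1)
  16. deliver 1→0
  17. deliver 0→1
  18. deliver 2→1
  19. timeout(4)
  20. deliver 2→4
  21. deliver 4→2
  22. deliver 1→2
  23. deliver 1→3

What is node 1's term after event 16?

step 1 timeout(4): 4={cand,t=1,log=-}
step 2 deliver 4→1: 1={foll,t=1,log=-}
step 3 deliver 1→4: —
step 4 deliver 4→3: 3={foll,t=1,log=-}
step 5 deliver 3→4: 4={lead,t=1,log=-}
step 6 propose(4,'s'): 4={lead,t=1,log=s}
step 7 deliver 4→0: 0={foll,t=1,log=-}
step 8 deliver 0→4: —
step 9 deliver 4→3: 3={foll,t=1,log=s}
step 10 deliver 3→4: —
step 11 deliver 4→2: 2={foll,t=1,log=-}
step 12 deliver 2→4: —
step 13 deliver 4→1: 1={foll,t=1,log=s}
step 14 deliver 1→4: —
step 15 timeout(1): 1={cand,t=2,log=s}
step 16 deliver 1→0: 0={foll,t=2,log=-}

2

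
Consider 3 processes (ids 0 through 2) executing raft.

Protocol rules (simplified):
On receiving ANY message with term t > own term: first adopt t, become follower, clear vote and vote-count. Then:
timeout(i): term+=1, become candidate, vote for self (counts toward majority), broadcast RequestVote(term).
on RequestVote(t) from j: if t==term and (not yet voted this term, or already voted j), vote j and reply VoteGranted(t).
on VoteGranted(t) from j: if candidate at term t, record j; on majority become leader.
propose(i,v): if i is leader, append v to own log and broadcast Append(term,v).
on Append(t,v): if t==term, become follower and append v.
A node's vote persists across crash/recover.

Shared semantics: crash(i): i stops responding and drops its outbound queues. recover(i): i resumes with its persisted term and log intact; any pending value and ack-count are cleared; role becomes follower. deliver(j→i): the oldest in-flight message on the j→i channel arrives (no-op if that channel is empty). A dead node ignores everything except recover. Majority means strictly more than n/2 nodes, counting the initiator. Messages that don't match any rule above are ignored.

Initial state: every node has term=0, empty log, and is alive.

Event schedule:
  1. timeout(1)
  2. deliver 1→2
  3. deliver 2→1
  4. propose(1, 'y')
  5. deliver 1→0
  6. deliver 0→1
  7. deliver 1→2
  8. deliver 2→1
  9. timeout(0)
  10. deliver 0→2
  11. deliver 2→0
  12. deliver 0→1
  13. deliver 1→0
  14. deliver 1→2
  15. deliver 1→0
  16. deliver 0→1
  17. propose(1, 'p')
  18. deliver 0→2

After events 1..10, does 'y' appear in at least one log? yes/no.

1. timeout(1):  <1:cand t1 ->
2. deliver 1→2:  <2:foll t1 ->
3. deliver 2→1:  <1:lead t1 ->
4. propose(1,'y'):  <1:lead t1 y>
5. deliver 1→0:  <0:foll t1 ->
6. deliver 0→1:  nop
7. deliver 1→2:  <2:foll t1 y>
8. deliver 2→1:  nop
9. timeout(0):  <0:cand t2 ->
10. deliver 0→2:  <2:foll t2 y>

yes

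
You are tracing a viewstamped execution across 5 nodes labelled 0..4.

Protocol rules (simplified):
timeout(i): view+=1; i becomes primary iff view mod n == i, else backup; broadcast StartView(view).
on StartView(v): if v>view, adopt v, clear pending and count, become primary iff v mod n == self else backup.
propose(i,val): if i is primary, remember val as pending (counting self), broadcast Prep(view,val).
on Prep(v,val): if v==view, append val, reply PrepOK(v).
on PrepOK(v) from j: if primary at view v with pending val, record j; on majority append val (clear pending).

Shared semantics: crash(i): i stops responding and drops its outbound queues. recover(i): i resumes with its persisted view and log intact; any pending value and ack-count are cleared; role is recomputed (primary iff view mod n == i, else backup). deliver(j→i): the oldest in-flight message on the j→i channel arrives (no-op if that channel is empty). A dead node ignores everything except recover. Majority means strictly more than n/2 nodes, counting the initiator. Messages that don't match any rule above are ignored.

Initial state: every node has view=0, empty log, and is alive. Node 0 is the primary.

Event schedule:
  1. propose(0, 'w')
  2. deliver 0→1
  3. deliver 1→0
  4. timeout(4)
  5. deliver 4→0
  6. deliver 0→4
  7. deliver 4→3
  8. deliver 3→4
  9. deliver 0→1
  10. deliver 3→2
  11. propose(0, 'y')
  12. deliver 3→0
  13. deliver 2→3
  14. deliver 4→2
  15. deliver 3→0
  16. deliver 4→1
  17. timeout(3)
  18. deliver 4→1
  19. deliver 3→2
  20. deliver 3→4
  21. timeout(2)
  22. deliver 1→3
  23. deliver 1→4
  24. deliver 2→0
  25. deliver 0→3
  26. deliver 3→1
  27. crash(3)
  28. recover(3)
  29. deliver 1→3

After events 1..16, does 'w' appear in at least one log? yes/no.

1. propose(0,'w'):  nop
2. deliver 0→1:  <1:back v0 w>
3. deliver 1→0:  nop
4. timeout(4):  <4:back v1 ->
5. deliver 4→0:  <0:back v1 ->
6. deliver 0→4:  nop
7. deliver 4→3:  <3:back v1 ->
8. deliver 3→4:  nop
9. deliver 0→1:  nop
10. deliver 3→2:  nop
11. propose(0,'y'):  nop
12. deliver 3→0:  nop
13. deliver 2→3:  nop
14. deliver 4→2:  <2:back v1 ->
15. deliver 3→0:  nop
16. deliver 4→1:  <1:prim v1 w>

yes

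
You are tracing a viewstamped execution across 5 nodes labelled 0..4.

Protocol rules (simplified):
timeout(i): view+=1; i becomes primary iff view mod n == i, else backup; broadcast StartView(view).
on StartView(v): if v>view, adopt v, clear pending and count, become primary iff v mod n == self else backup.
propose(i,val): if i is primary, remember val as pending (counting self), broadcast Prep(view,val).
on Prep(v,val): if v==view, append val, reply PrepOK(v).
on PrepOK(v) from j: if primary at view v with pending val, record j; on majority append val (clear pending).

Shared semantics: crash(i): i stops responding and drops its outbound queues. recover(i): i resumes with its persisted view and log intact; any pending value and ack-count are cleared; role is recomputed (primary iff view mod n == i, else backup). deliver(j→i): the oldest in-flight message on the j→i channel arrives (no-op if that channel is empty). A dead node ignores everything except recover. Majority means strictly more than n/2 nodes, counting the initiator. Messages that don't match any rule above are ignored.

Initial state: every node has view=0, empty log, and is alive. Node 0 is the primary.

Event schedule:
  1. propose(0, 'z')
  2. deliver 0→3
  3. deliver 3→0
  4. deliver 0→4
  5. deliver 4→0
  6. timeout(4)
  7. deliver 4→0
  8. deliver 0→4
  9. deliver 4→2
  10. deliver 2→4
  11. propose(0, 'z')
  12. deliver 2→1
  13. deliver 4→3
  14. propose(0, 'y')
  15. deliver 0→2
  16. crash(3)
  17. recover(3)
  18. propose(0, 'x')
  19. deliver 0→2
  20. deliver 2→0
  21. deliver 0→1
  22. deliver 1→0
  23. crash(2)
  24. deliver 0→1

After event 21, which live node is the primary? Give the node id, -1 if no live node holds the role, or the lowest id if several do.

-1

e1 propose(0,'z'): ·
e2 deliver 0→3: 3[back,v=0,z]
e3 deliver 3→0: ·
e4 deliver 0→4: 4[back,v=0,z]
e5 deliver 4→0: 0[prim,v=0,z]
e6 timeout(4): 4[back,v=1,z]
e7 deliver 4→0: 0[back,v=1,z]
e8 deliver 0→4: ·
e9 deliver 4→2: 2[back,v=1,-]
e10 deliver 2→4: ·
e11 propose(0,'z'): ·
e12 deliver 2→1: ·
e13 deliver 4→3: 3[back,v=1,z]
e14 propose(0,'y'): ·
e15 deliver 0→2: ·
e16 crash(3): 3[✗back,v=1,z]
e17 recover(3): 3[back,v=1,z]
e18 propose(0,'x'): ·
e19 deliver 0→2: ·
e20 deliver 2→0: ·
e21 deliver 0→1: 1[back,v=0,z]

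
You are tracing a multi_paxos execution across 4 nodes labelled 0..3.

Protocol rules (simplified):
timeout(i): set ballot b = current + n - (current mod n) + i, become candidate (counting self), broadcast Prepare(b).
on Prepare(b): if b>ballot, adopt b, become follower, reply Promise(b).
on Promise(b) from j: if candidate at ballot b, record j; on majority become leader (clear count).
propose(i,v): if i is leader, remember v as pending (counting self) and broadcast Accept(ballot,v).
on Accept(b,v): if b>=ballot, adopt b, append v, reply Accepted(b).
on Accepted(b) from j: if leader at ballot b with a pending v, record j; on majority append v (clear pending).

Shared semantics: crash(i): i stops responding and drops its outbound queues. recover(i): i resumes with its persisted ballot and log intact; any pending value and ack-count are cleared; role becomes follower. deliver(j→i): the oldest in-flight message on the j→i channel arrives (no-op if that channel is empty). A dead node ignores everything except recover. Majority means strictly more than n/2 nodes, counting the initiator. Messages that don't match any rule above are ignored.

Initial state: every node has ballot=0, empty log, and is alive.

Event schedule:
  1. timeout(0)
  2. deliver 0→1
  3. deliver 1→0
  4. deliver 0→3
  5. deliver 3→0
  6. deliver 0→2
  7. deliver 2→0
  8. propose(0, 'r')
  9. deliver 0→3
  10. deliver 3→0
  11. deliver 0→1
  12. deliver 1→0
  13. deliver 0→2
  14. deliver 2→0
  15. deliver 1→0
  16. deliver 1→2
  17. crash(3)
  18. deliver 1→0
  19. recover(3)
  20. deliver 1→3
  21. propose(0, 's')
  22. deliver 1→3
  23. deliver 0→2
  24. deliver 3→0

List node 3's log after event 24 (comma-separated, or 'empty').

r

step 1 timeout(0): 0={cand,b=4,log=-}
step 2 deliver 0→1: 1={foll,b=4,log=-}
step 3 deliver 1→0: —
step 4 deliver 0→3: 3={foll,b=4,log=-}
step 5 deliver 3→0: 0={lead,b=4,log=-}
step 6 deliver 0→2: 2={foll,b=4,log=-}
step 7 deliver 2→0: —
step 8 propose(0,'r'): —
step 9 deliver 0→3: 3={foll,b=4,log=r}
step 10 deliver 3→0: —
step 11 deliver 0→1: 1={foll,b=4,log=r}
step 12 deliver 1→0: 0={lead,b=4,log=r}
step 13 deliver 0→2: 2={foll,b=4,log=r}
step 14 deliver 2→0: —
step 15 deliver 1→0: —
step 16 deliver 1→2: —
step 17 crash(3): 3={✗foll,b=4,log=r}
step 18 deliver 1→0: —
step 19 recover(3): 3={foll,b=4,log=r}
step 20 deliver 1→3: —
step 21 propose(0,'s'): —
step 22 deliver 1→3: —
step 23 deliver 0→2: 2={foll,b=4,log=r,s}
step 24 deliver 3→0: —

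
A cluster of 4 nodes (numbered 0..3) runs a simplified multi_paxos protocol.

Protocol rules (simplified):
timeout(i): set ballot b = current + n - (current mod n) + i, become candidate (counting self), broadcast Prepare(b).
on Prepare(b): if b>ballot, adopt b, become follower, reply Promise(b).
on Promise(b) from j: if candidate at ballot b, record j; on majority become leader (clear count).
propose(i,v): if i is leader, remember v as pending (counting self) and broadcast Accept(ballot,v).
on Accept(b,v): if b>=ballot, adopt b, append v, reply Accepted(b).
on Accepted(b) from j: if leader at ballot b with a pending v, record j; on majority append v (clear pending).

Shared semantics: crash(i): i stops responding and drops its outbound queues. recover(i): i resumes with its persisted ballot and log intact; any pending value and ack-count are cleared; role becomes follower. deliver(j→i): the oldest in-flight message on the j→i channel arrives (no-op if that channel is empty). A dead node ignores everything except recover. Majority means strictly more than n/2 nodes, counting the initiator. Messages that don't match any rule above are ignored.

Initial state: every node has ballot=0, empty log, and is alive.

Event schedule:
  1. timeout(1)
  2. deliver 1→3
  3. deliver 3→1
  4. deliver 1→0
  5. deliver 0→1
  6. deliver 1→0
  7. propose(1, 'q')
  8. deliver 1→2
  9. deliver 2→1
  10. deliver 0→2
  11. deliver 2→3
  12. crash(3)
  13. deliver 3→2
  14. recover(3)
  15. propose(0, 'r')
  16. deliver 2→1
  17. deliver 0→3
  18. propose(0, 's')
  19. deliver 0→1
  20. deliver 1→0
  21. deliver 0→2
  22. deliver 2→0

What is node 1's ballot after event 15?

e1 timeout(1): 1[cand,b=5,-]
e2 deliver 1→3: 3[foll,b=5,-]
e3 deliver 3→1: ·
e4 deliver 1→0: 0[foll,b=5,-]
e5 deliver 0→1: 1[lead,b=5,-]
e6 deliver 1→0: ·
e7 propose(1,'q'): ·
e8 deliver 1→2: 2[foll,b=5,-]
e9 deliver 2→1: ·
e10 deliver 0→2: ·
e11 deliver 2→3: ·
e12 crash(3): 3[✗foll,b=5,-]
e13 deliver 3→2: ·
e14 recover(3): 3[foll,b=5,-]
e15 propose(0,'r'): ·

5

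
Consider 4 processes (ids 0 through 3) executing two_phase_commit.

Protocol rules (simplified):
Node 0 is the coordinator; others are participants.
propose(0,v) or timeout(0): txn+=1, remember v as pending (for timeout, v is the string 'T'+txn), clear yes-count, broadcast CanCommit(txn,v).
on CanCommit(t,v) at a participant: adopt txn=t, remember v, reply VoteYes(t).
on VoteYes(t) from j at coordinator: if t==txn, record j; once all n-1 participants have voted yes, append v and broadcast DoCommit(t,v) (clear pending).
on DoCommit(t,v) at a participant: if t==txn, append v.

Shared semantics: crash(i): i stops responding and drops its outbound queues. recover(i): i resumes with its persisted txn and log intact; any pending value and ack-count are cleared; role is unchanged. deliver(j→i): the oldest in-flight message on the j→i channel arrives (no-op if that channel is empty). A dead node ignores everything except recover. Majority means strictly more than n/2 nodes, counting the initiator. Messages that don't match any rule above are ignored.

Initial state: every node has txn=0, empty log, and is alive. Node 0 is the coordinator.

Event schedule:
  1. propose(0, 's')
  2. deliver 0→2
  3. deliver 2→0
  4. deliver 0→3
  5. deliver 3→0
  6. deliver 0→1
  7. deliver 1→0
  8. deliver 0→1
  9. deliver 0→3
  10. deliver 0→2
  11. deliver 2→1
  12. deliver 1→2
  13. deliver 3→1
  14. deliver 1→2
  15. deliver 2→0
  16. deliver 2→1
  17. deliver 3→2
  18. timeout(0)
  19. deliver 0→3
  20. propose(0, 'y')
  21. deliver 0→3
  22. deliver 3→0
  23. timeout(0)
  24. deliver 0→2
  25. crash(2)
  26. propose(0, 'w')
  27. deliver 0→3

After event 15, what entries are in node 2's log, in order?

1. propose(0,'s'):  <0:coor t1 ->
2. deliver 0→2:  <2:part t1 ->
3. deliver 2→0:  nop
4. deliver 0→3:  <3:part t1 ->
5. deliver 3→0:  nop
6. deliver 0→1:  <1:part t1 ->
7. deliver 1→0:  <0:coor t1 s>
8. deliver 0→1:  <1:part t1 s>
9. deliver 0→3:  <3:part t1 s>
10. deliver 0→2:  <2:part t1 s>
11. deliver 2→1:  nop
12. deliver 1→2:  nop
13. deliver 3→1:  nop
14. deliver 1→2:  nop
15. deliver 2→0:  nop

s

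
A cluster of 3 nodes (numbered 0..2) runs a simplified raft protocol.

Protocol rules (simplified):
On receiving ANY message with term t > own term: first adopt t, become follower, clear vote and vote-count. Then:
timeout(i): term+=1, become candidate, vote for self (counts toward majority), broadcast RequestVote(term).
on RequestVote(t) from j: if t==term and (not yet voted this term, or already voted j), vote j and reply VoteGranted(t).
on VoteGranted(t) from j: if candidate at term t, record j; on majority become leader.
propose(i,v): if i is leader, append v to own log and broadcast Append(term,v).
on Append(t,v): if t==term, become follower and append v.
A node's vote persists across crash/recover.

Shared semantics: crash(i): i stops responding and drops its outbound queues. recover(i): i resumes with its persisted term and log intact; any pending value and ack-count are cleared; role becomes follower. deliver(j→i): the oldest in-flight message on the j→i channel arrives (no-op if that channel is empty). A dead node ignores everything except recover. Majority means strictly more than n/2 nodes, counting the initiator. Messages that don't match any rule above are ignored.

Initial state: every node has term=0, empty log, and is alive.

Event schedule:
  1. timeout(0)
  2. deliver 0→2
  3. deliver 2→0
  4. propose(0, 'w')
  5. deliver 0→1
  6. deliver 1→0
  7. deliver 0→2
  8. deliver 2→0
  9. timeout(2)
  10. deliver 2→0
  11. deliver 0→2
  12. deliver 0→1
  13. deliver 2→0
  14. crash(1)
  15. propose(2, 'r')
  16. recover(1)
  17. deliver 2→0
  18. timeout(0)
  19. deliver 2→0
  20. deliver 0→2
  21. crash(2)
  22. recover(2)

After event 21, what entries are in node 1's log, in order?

step 1 timeout(0): 0={cand,t=1,log=-}
step 2 deliver 0→2: 2={foll,t=1,log=-}
step 3 deliver 2→0: 0={lead,t=1,log=-}
step 4 propose(0,'w'): 0={lead,t=1,log=w}
step 5 deliver 0→1: 1={foll,t=1,log=-}
step 6 deliver 1→0: —
step 7 deliver 0→2: 2={foll,t=1,log=w}
step 8 deliver 2→0: —
step 9 timeout(2): 2={cand,t=2,log=w}
step 10 deliver 2→0: 0={foll,t=2,log=w}
step 11 deliver 0→2: 2={lead,t=2,log=w}
step 12 deliver 0→1: 1={foll,t=1,log=w}
step 13 deliver 2→0: —
step 14 crash(1): 1={✗foll,t=1,log=w}
step 15 propose(2,'r'): 2={lead,t=2,log=w,r}
step 16 recover(1): 1={foll,t=1,log=w}
step 17 deliver 2→0: 0={foll,t=2,log=w,r}
step 18 timeout(0): 0={cand,t=3,log=w,r}
step 19 deliver 2→0: —
step 20 deliver 0→2: 2={foll,t=3,log=w,r}
step 21 crash(2): 2={✗foll,t=3,log=w,r}

w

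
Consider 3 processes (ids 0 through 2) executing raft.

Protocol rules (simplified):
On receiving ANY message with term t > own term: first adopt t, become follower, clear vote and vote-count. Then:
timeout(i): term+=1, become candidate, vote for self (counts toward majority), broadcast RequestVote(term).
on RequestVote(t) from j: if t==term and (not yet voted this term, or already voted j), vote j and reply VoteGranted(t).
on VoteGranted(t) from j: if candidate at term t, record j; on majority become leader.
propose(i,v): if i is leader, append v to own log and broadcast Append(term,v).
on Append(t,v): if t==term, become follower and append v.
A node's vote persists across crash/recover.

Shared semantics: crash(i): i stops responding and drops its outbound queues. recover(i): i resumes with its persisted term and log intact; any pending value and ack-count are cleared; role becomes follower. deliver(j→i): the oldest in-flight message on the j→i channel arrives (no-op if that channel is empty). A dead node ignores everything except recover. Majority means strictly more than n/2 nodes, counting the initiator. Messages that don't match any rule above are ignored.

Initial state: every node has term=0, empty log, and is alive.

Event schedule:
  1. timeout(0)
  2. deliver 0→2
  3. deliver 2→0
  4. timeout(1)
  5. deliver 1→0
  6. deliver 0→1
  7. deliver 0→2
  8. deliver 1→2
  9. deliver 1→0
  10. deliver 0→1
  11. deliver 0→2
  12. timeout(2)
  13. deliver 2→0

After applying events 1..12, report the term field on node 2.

1. timeout(0):  <0:cand t1 ->
2. deliver 0→2:  <2:foll t1 ->
3. deliver 2→0:  <0:lead t1 ->
4. timeout(1):  <1:cand t1 ->
5. deliver 1→0:  nop
6. deliver 0→1:  nop
7. deliver 0→2:  nop
8. deliver 1→2:  nop
9. deliver 1→0:  nop
10. deliver 0→1:  nop
11. deliver 0→2:  nop
12. timeout(2):  <2:cand t2 ->

2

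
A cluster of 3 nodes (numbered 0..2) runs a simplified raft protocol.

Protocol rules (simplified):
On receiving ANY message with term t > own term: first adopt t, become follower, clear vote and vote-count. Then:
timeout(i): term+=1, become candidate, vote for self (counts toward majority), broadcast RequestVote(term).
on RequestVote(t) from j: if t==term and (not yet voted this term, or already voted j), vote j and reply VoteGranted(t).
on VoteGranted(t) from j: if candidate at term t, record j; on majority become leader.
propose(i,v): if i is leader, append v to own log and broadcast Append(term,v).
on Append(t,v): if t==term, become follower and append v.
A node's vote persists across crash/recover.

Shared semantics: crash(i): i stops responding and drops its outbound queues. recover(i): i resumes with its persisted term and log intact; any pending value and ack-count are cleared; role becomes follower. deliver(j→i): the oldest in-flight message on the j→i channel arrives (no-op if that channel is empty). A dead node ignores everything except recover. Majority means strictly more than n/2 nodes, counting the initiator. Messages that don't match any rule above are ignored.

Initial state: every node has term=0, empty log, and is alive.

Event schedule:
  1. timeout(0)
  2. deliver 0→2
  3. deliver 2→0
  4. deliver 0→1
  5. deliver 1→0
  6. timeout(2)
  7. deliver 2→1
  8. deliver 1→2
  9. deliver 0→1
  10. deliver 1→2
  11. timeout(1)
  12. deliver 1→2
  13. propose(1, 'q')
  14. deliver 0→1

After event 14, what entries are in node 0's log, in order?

e1 timeout(0): 0[cand,t=1,-]
e2 deliver 0→2: 2[foll,t=1,-]
e3 deliver 2→0: 0[lead,t=1,-]
e4 deliver 0→1: 1[foll,t=1,-]
e5 deliver 1→0: ·
e6 timeout(2): 2[cand,t=2,-]
e7 deliver 2→1: 1[foll,t=2,-]
e8 deliver 1→2: 2[lead,t=2,-]
e9 deliver 0→1: ·
e10 deliver 1→2: ·
e11 timeout(1): 1[cand,t=3,-]
e12 deliver 1→2: 2[foll,t=3,-]
e13 propose(1,'q'): ·
e14 deliver 0→1: ·

empty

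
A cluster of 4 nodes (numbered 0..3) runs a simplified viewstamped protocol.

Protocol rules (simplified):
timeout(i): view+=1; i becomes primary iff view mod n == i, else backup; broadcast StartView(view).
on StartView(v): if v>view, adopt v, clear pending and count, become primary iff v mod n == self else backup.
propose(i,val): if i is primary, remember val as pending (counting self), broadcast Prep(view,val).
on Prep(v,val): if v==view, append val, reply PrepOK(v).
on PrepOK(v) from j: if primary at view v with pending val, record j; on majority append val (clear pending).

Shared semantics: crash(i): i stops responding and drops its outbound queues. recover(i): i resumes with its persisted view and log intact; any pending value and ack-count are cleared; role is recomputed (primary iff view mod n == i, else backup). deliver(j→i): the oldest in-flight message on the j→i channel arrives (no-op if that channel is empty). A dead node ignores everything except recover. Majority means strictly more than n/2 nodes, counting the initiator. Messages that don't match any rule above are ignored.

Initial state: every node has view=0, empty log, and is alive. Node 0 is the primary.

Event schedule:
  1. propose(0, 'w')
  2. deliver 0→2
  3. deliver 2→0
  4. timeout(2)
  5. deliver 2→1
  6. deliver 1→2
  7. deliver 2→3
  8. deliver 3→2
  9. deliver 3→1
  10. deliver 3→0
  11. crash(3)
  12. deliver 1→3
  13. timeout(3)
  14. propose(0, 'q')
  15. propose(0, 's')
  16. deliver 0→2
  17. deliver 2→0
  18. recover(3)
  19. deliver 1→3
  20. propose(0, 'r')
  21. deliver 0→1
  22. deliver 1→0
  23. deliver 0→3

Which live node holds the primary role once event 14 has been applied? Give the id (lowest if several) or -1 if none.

1. propose(0,'w'):  nop
2. deliver 0→2:  <2:back v0 w>
3. deliver 2→0:  nop
4. timeout(2):  <2:back v1 w>
5. deliver 2→1:  <1:prim v1 ->
6. deliver 1→2:  nop
7. deliver 2→3:  <3:back v1 ->
8. deliver 3→2:  nop
9. deliver 3→1:  nop
10. deliver 3→0:  nop
11. crash(3):  <3:✗back v1 ->
12. deliver 1→3:  nop
13. timeout(3):  nop
14. propose(0,'q'):  nop

0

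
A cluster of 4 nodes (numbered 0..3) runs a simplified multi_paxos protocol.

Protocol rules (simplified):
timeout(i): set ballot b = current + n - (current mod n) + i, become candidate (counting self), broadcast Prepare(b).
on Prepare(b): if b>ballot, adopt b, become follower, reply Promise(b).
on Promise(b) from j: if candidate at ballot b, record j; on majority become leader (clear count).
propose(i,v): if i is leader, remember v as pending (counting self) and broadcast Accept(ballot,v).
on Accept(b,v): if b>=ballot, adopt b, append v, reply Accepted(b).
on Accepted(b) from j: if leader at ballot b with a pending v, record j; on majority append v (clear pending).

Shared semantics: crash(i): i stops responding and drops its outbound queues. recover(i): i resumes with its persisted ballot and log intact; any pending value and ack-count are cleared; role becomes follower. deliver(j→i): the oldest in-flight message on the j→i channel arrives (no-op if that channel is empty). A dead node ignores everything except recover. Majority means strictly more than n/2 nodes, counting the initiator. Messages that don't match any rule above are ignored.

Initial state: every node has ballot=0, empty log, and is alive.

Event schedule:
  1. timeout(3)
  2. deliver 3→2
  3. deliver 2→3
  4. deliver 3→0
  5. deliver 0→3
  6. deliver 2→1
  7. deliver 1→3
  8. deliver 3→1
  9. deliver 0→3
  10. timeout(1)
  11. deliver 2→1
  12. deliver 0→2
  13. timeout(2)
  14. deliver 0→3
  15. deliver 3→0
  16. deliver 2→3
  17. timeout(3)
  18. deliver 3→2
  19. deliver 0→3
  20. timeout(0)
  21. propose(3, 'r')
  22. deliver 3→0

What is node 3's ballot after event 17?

1. timeout(3):  <3:cand b7 ->
2. deliver 3→2:  <2:foll b7 ->
3. deliver 2→3:  nop
4. deliver 3→0:  <0:foll b7 ->
5. deliver 0→3:  <3:lead b7 ->
6. deliver 2→1:  nop
7. deliver 1→3:  nop
8. deliver 3→1:  <1:foll b7 ->
9. deliver 0→3:  nop
10. timeout(1):  <1:cand b9 ->
11. deliver 2→1:  nop
12. deliver 0→2:  nop
13. timeout(2):  <2:cand b10 ->
14. deliver 0→3:  nop
15. deliver 3→0:  nop
16. deliver 2→3:  <3:foll b10 ->
17. timeout(3):  <3:cand b15 ->

15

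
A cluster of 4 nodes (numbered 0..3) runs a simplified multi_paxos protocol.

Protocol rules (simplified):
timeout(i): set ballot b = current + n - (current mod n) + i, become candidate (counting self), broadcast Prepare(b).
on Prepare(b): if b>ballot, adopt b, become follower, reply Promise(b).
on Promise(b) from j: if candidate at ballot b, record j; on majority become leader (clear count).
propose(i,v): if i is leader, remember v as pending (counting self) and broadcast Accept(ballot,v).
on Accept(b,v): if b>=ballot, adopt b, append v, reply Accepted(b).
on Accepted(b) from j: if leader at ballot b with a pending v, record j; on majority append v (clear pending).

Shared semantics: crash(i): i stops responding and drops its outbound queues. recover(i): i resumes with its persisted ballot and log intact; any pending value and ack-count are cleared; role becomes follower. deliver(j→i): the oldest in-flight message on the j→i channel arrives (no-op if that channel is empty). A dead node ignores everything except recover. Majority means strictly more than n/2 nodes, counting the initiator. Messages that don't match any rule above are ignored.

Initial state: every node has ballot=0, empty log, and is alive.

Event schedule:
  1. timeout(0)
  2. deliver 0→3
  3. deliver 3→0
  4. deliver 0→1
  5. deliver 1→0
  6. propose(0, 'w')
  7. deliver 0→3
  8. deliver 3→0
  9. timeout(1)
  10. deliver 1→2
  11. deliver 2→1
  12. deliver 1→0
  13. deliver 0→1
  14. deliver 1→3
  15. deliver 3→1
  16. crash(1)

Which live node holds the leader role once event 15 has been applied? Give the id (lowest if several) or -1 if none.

1

after 1 — timeout(0): n0:cand/b4/[-]
after 2 — deliver 0→3: n3:foll/b4/[-]
after 3 — deliver 3→0: ·
after 4 — deliver 0→1: n1:foll/b4/[-]
after 5 — deliver 1→0: n0:lead/b4/[-]
after 6 — propose(0,'w'): ·
after 7 — deliver 0→3: n3:foll/b4/[w]
after 8 — deliver 3→0: ·
after 9 — timeout(1): n1:cand/b9/[-]
after 10 — deliver 1→2: n2:foll/b9/[-]
after 11 — deliver 2→1: ·
after 12 — deliver 1→0: n0:foll/b9/[-]
after 13 — deliver 0→1: ·
after 14 — deliver 1→3: n3:foll/b9/[w]
after 15 — deliver 3→1: n1:lead/b9/[-]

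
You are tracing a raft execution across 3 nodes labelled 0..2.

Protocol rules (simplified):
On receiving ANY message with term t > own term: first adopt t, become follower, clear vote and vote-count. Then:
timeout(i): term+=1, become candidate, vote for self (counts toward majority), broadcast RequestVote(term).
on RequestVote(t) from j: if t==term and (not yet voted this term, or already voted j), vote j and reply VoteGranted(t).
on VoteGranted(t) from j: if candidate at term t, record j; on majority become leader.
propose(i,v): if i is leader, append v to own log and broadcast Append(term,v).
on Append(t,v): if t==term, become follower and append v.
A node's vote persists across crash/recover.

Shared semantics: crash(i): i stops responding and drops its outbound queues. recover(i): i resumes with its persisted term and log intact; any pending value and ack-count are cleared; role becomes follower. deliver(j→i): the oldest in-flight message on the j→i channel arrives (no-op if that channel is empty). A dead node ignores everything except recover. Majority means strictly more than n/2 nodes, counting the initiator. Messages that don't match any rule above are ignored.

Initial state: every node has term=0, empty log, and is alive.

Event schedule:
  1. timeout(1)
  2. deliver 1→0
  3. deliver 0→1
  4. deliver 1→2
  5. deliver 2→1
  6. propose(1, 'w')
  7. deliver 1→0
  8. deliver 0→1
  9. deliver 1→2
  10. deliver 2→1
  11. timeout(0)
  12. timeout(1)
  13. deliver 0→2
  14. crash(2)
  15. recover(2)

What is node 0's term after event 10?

step 1 timeout(1): 1={cand,t=1,log=-}
step 2 deliver 1→0: 0={foll,t=1,log=-}
step 3 deliver 0→1: 1={lead,t=1,log=-}
step 4 deliver 1→2: 2={foll,t=1,log=-}
step 5 deliver 2→1: —
step 6 propose(1,'w'): 1={lead,t=1,log=w}
step 7 deliver 1→0: 0={foll,t=1,log=w}
step 8 deliver 0→1: —
step 9 deliver 1→2: 2={foll,t=1,log=w}
step 10 deliver 2→1: —

1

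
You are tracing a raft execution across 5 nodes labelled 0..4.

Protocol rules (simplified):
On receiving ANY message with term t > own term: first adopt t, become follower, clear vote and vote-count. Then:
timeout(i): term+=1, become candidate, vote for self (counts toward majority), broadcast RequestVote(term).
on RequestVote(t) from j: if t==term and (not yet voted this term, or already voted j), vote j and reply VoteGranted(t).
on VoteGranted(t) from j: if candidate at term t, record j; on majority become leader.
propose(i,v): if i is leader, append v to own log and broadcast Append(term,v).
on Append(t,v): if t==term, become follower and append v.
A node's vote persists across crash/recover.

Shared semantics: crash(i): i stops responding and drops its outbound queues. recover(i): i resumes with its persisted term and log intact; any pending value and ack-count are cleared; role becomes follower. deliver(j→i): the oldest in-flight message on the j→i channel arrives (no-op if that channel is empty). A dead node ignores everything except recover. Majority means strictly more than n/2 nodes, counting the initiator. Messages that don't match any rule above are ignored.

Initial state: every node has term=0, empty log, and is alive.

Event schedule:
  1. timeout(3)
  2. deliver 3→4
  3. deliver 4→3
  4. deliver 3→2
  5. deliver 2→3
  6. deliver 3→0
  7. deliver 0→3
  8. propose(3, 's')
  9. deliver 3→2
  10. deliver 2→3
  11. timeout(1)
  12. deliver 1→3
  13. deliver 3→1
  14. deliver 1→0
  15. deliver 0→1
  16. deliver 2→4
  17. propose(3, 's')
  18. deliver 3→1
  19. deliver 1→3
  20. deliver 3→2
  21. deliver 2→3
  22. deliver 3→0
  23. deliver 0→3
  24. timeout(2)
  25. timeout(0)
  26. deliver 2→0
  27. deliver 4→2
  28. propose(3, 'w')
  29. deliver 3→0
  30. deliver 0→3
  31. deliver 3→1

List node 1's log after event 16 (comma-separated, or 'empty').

after 1 — timeout(3): n3:cand/t1/[-]
after 2 — deliver 3→4: n4:foll/t1/[-]
after 3 — deliver 4→3: ·
after 4 — deliver 3→2: n2:foll/t1/[-]
after 5 — deliver 2→3: n3:lead/t1/[-]
after 6 — deliver 3→0: n0:foll/t1/[-]
after 7 — deliver 0→3: ·
after 8 — propose(3,'s'): n3:lead/t1/[s]
after 9 — deliver 3→2: n2:foll/t1/[s]
after 10 — deliver 2→3: ·
after 11 — timeout(1): n1:cand/t1/[-]
after 12 — deliver 1→3: ·
after 13 — deliver 3→1: ·
after 14 — deliver 1→0: ·
after 15 — deliver 0→1: ·
after 16 — deliver 2→4: ·

empty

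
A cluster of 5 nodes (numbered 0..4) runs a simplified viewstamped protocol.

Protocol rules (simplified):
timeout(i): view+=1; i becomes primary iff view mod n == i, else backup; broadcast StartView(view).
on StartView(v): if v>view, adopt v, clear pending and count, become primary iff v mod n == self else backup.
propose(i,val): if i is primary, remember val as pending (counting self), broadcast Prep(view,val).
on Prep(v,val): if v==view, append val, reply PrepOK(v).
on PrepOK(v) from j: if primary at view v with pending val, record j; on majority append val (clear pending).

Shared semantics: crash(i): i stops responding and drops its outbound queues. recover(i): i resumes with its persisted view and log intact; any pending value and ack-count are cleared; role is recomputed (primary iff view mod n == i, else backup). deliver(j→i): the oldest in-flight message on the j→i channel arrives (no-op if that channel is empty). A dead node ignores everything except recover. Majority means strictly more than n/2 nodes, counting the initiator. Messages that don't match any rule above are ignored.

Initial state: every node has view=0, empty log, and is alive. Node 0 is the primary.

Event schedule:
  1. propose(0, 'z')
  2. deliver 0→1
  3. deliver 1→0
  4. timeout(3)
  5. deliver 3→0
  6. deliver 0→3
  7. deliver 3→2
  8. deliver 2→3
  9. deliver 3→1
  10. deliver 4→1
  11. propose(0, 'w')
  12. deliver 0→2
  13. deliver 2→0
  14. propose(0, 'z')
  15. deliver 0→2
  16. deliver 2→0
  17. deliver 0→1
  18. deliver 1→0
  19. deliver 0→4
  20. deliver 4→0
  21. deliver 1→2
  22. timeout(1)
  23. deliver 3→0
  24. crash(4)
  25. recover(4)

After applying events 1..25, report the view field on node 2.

1

step 1 propose(0,'z'): —
step 2 deliver 0→1: 1={back,v=0,log=z}
step 3 deliver 1→0: —
step 4 timeout(3): 3={back,v=1,log=-}
step 5 deliver 3→0: 0={back,v=1,log=-}
step 6 deliver 0→3: —
step 7 deliver 3→2: 2={back,v=1,log=-}
step 8 deliver 2→3: —
step 9 deliver 3→1: 1={prim,v=1,log=z}
step 10 deliver 4→1: —
step 11 propose(0,'w'): —
step 12 deliver 0→2: —
step 13 deliver 2→0: —
step 14 propose(0,'z'): —
step 15 deliver 0→2: —
step 16 deliver 2→0: —
step 17 deliver 0→1: —
step 18 deliver 1→0: —
step 19 deliver 0→4: 4={back,v=0,log=z}
step 20 deliver 4→0: —
step 21 deliver 1→2: —
step 22 timeout(1): 1={back,v=2,log=z}
step 23 deliver 3→0: —
step 24 crash(4): 4={✗back,v=0,log=z}
step 25 recover(4): 4={back,v=0,log=z}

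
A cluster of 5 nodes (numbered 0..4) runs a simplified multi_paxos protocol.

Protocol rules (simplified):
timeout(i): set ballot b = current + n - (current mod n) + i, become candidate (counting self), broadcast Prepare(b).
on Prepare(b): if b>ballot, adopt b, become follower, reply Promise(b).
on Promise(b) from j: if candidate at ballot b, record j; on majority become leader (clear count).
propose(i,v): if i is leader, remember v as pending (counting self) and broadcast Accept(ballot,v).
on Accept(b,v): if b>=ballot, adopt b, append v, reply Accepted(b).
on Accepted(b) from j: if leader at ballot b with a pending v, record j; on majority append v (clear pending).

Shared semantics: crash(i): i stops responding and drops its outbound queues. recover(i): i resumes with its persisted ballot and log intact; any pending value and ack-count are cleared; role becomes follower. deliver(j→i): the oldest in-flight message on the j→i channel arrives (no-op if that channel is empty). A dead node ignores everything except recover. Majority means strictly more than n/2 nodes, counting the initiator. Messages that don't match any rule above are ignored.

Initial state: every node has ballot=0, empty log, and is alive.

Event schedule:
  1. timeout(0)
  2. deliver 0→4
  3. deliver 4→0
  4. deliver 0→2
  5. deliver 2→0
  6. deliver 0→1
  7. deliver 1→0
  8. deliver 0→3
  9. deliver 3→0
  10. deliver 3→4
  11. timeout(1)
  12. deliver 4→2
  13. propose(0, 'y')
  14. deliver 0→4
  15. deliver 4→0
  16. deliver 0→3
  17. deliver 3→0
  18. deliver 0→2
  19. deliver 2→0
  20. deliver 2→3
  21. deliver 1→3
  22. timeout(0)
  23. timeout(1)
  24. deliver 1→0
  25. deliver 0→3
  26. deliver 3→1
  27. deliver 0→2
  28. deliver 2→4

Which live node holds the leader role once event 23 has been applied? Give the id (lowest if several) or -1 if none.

e1 timeout(0): 0[cand,b=5,-]
e2 deliver 0→4: 4[foll,b=5,-]
e3 deliver 4→0: ·
e4 deliver 0→2: 2[foll,b=5,-]
e5 deliver 2→0: 0[lead,b=5,-]
e6 deliver 0→1: 1[foll,b=5,-]
e7 deliver 1→0: ·
e8 deliver 0→3: 3[foll,b=5,-]
e9 deliver 3→0: ·
e10 deliver 3→4: ·
e11 timeout(1): 1[cand,b=11,-]
e12 deliver 4→2: ·
e13 propose(0,'y'): ·
e14 deliver 0→4: 4[foll,b=5,y]
e15 deliver 4→0: ·
e16 deliver 0→3: 3[foll,b=5,y]
e17 deliver 3→0: 0[lead,b=5,y]
e18 deliver 0→2: 2[foll,b=5,y]
e19 deliver 2→0: ·
e20 deliver 2→3: ·
e21 deliver 1→3: 3[foll,b=11,y]
e22 timeout(0): 0[cand,b=10,y]
e23 timeout(1): 1[cand,b=16,-]

-1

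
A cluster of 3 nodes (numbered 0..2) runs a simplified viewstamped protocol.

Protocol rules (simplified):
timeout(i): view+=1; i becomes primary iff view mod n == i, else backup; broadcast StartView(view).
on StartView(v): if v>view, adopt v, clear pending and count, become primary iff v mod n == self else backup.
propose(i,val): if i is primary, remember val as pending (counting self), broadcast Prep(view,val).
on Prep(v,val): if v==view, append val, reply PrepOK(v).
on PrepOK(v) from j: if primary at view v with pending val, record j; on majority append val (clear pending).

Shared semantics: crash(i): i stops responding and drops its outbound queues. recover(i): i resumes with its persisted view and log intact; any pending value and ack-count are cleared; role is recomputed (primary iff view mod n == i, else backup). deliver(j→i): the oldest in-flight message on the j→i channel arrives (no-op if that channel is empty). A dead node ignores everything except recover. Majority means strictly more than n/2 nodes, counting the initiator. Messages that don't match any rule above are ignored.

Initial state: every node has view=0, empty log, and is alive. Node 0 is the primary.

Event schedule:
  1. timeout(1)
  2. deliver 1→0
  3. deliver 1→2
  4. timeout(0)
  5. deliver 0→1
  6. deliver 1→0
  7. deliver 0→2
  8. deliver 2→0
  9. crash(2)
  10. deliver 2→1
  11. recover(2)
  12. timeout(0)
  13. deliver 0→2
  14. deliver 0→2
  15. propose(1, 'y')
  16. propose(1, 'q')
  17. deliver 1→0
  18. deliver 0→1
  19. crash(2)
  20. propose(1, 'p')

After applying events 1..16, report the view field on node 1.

e1 timeout(1): 1[prim,v=1,-]
e2 deliver 1→0: 0[back,v=1,-]
e3 deliver 1→2: 2[back,v=1,-]
e4 timeout(0): 0[back,v=2,-]
e5 deliver 0→1: 1[back,v=2,-]
e6 deliver 1→0: ·
e7 deliver 0→2: 2[prim,v=2,-]
e8 deliver 2→0: ·
e9 crash(2): 2[✗prim,v=2,-]
e10 deliver 2→1: ·
e11 recover(2): 2[prim,v=2,-]
e12 timeout(0): 0[prim,v=3,-]
e13 deliver 0→2: 2[back,v=3,-]
e14 deliver 0→2: ·
e15 propose(1,'y'): ·
e16 propose(1,'q'): ·

2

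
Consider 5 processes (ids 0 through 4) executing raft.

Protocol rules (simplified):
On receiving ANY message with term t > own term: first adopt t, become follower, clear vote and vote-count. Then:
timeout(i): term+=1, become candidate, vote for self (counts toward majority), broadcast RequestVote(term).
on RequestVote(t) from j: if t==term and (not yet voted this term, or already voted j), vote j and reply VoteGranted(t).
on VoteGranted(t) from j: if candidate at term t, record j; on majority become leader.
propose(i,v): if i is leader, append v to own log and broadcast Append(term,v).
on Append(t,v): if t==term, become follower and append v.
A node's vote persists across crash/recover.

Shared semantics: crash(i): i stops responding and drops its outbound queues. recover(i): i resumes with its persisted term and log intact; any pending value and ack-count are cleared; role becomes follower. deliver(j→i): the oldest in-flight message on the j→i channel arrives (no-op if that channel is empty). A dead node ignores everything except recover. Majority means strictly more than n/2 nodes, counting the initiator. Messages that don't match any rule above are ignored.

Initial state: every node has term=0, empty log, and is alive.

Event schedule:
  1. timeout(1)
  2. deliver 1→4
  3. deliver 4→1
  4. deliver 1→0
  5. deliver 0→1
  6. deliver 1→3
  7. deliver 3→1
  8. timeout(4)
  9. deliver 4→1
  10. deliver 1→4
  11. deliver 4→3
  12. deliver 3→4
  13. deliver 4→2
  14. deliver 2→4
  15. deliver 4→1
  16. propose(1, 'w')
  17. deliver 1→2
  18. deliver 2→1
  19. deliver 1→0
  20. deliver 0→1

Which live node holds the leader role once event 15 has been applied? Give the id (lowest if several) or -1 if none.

[1] timeout(1) → N1(cand t1 [-])
[2] deliver 1→4 → N4(foll t1 [-])
[3] deliver 4→1 → ∅
[4] deliver 1→0 → N0(foll t1 [-])
[5] deliver 0→1 → N1(lead t1 [-])
[6] deliver 1→3 → N3(foll t1 [-])
[7] deliver 3→1 → ∅
[8] timeout(4) → N4(cand t2 [-])
[9] deliver 4→1 → N1(foll t2 [-])
[10] deliver 1→4 → ∅
[11] deliver 4→3 → N3(foll t2 [-])
[12] deliver 3→4 → N4(lead t2 [-])
[13] deliver 4→2 → N2(foll t2 [-])
[14] deliver 2→4 → ∅
[15] deliver 4→1 → ∅

4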